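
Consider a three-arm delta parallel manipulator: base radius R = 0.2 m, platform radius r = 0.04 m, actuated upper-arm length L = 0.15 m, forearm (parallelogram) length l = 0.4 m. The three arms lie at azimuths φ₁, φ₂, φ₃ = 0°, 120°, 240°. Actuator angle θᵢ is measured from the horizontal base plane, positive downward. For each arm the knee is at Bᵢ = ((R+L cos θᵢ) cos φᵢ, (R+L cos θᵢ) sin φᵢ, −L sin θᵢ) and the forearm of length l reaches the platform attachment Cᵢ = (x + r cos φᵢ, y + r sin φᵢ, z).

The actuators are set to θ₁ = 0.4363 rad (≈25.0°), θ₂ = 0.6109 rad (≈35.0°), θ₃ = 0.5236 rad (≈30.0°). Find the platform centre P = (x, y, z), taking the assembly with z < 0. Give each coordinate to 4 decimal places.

φ1=0.0°: virtual centre (0.2959, 0.0000, -0.0634), radius l
φ2=120.0°: virtual centre (-0.1414, 0.2450, -0.0860), radius l
arm 3 at φ=240.0°: e+L cos θ3 = 0.2899;  S3 = (-0.1450, -0.2511, -0.0750)
eliminate P² terms by subtracting sphere 1 from 2 and 3
plane₁₂: -0.8748x+0.4899y+-0.0453z = -0.0042
det = 0.8713;  x = 0.0035+-0.0392z,  y = -0.0023+0.0225z
sphere 1 gives Az²+Bz+C=0 with A=1.0020, B=0.1496, C=-0.0705;  B²−4AC=0.3048;  roots -0.3501, 0.2008;  negative root z = -0.3501
x = 0.0172, y = -0.0102

(0.0172, -0.0102, -0.3501)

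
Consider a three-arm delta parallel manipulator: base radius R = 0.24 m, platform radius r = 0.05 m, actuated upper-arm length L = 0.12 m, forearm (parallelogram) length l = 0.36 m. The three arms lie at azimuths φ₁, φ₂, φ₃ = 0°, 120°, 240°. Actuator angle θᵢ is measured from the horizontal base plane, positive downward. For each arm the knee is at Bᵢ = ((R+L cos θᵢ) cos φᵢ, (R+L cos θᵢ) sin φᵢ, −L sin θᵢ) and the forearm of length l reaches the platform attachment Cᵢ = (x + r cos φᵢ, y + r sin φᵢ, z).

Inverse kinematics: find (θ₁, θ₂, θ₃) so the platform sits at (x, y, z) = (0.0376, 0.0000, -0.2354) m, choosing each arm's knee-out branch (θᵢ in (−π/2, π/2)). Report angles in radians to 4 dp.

φ1=0.0° → target in arm frame (0.0376, 0.0000)
  A cos θ + B sin θ = C:  0.1524·cos θ + -0.2354·sin θ = 0.1523
  γ=atan2(-0.2354,0.1524)=-0.9962;  ψ=arccos(0.5432)=0.9965;  θ1=γ+ψ≈0.0003
rotate P by −φ2: (-0.0188, -0.0326, -0.2354)
  e−x'=0.2088;  (l²−L²−(e−x')²−y'²−z²)/2L = 0.0630
  √(A²+B²)=0.3147;  θ2 = -0.8452+1.3691 ≈ 0.5239
arm 3 (φ=240.0°): x'=-0.0188, y'=0.0326
  A cos θ + B sin θ = C:  0.2088·cos θ + -0.2354·sin θ = 0.0630
  θ3 = atan2(B,A) + arccos(C/0.3147) = 0.5239

θ₁ = 0.0003, θ₂ = 0.5239, θ₃ = 0.5239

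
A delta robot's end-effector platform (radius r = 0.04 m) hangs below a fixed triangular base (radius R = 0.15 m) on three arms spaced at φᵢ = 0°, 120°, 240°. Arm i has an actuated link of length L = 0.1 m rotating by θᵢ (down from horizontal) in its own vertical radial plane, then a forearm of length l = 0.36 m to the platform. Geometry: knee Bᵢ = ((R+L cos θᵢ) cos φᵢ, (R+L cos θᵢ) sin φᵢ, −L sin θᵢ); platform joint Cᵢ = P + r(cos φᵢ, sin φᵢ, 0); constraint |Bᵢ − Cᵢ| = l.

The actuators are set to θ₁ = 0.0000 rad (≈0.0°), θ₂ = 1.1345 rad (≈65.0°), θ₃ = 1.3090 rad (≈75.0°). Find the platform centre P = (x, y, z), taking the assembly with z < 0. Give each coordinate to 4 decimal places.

φ1=0.0°: virtual centre (0.2100, 0.0000, 0.0000), radius l
S2 = (0.1523·cos120.0°, 0.1523·sin120.0°, -0.0906) = (-0.0761, 0.1319, -0.0906)
φ3=240.0°: virtual centre (-0.0679, -0.1177, -0.0966), radius l
subtract pairs → two planes through P
plane₁₂: -0.5723x+0.2637y+-0.1813z = -0.0127
det = 0.2813;  x = 0.0259+-0.3328z,  y = 0.0081+-0.0348z
sphere 1 gives Az²+Bz+C=0 with A=1.1120, B=0.1220, C=-0.0956;  B²−4AC=0.4403;  roots -0.3532, 0.2435;  negative root z = -0.3532
x = 0.1435, y = 0.0204

(0.1435, 0.0204, -0.3532)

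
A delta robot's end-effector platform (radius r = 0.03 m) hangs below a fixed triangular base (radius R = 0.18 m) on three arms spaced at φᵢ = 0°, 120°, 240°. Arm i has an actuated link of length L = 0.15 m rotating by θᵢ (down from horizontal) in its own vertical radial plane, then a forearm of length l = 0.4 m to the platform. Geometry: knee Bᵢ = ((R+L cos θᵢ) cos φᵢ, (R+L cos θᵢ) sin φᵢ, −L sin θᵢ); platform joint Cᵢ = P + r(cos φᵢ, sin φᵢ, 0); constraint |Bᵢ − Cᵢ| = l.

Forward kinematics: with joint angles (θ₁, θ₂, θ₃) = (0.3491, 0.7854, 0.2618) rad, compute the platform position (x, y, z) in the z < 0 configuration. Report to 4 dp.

arm 1 at φ=0.0°: ρ1 = 0.2910;  centre 1 = (0.2910, 0.0000, -0.0513)
centre 2 = (0.2561·cos120.0°, 0.2561·sin120.0°, -0.1061) = (-0.1280, 0.2218, -0.1061)
arm 3 at φ=240.0°: ρ3 = 0.2949;  centre 3 = (-0.1474, -0.2554, -0.0388)
subtract pairs → two planes through P
linear system: -0.8380x+0.4435y = -0.0105−-0.1095z; -0.8768x+-0.5108y = 0.0012−0.0250z
Cramer: x(z) = 0.0059-0.0549z;  y(z) = -0.0124+0.1432z
sphere 1 gives Az²+Bz+C=0 with A=1.0235, B=0.1304, C=-0.0760;  B²−4AC=0.3280;  roots -0.3435, 0.2161;  negative root z = -0.3435
x = 0.0248, y = -0.0616

(0.0248, -0.0616, -0.3435)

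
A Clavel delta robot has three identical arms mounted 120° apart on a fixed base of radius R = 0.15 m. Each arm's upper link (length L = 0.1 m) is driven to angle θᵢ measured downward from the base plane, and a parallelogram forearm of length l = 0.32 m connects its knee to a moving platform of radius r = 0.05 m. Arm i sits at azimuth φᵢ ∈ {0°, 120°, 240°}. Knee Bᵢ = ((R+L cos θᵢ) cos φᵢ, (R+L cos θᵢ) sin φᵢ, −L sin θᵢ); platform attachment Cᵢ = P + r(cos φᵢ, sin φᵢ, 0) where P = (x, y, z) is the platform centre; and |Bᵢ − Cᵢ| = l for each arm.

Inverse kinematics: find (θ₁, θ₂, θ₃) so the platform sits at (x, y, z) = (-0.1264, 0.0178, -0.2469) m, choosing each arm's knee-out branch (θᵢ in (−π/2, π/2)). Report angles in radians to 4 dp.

φ1=0.0° → target in arm frame (-0.1264, 0.0178)
  A cos θ + B sin θ = C:  0.2264·cos θ + -0.2469·sin θ = -0.1007
  θ1 = atan2(B,A) + arccos(C/0.3350) = 1.0473
φ2=120.0° → target in arm frame (0.0786, 0.1006)
  A cos θ + B sin θ = C:  0.0214·cos θ + -0.2469·sin θ = 0.1043
  θ2 = atan2(B,A) + arccos(C/0.2478) = -0.3482
φ3=240.0° → target in arm frame (0.0478, -0.1184)
  A cos θ + B sin θ = C:  0.0522·cos θ + -0.2469·sin θ = 0.0735
  √(A²+B²)=0.2524;  θ3 = -1.3624+1.2752 ≈ -0.0872

θ₁ = 1.0473, θ₂ = -0.3482, θ₃ = -0.0872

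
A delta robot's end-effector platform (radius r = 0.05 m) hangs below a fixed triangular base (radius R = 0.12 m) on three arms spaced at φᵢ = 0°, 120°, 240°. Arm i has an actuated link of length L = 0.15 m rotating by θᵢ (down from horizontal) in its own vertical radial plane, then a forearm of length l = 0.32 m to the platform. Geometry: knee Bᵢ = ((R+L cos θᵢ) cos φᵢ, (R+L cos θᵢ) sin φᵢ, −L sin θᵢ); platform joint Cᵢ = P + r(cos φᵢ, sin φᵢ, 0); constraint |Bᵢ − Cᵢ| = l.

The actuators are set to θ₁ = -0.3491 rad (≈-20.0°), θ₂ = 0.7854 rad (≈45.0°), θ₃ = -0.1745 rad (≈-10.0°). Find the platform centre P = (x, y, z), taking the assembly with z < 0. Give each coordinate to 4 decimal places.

arm 1 at φ=0.0°: ρ1 = 0.2110;  O1 = (0.2110, 0.0000, 0.0513)
φ2=120.0°: virtual centre (-0.0880, 0.1525, -0.1061), radius l
O3 = (0.2177·cos240.0°, 0.2177·sin240.0°, 0.0260) = (-0.1089, -0.1886, 0.0260)
|O₂|²−|O₁|² = -0.0049;  |O₃|²−|O₁|² = 0.0009
[-0.5980 0.3050 -0.3147]·P = -0.0049;  [-0.6396 -0.3771 -0.0505]·P = 0.0009
Cramer: x(z) = 0.0037-0.3189z;  y(z) = -0.0088+0.4069z
quadratic in z: (1.2672)z²+(0.0224)z+(-0.0567)=0, √Δ=0.5367 → z ∈ {-0.2206, 0.2029}; z = -0.2206 (taking z<0)
x = 0.0740, y = -0.0985

(0.0740, -0.0985, -0.2206)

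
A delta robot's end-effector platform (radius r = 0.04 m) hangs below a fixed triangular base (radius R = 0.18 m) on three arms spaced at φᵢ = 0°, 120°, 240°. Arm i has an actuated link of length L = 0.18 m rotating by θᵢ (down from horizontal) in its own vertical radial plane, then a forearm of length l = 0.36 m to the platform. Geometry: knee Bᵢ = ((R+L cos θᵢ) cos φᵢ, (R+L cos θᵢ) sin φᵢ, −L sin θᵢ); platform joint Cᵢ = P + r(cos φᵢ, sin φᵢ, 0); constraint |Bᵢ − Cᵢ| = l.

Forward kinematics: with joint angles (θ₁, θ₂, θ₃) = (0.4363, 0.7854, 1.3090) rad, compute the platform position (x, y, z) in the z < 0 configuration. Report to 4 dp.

arm 1 at φ=0.0°: e+L cos θ1 = 0.3031;  centre 1 = (0.3031, 0.0000, -0.0761)
arm 2 at φ=120.0°: e+L cos θ2 = 0.2673;  centre 2 = (-0.1336, 0.2315, -0.1273)
φ3=240.0°: virtual centre (-0.0933, -0.1616, -0.1739), radius l
subtract pairs → two planes through P
[-0.8736 0.4629 -0.1024]·P = -0.0100;  [-0.7929 -0.3232 -0.1956]·P = -0.0326
Cramer: x(z) = 0.0283-0.1904z;  y(z) = 0.0316-0.1381z
into |P−centre ₁|² = l²: 1.0553z² + 0.2481z + -0.0473 = 0;  Δ = 0.2610;  z = -0.3596 or 0.1245 → z<0 root = -0.3596
x = 0.0967, y = 0.0813

(0.0967, 0.0813, -0.3596)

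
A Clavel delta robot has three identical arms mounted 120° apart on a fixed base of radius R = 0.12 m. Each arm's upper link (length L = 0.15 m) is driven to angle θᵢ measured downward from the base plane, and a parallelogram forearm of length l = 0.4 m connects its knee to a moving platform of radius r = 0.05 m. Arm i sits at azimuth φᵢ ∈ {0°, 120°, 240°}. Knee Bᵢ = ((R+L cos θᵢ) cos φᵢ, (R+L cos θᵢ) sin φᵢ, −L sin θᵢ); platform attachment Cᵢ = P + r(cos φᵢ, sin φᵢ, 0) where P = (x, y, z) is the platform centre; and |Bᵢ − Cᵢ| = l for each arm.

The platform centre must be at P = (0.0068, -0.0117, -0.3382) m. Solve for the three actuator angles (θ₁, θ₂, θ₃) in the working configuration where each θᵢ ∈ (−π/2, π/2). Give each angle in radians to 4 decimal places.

φ1=0.0° → target in arm frame (0.0068, -0.0117)
  A cos θ + B sin θ = C:  0.0632·cos θ + -0.3382·sin θ = 0.0633
  √(A²+B²)=0.3441;  θ1 = -1.3861+1.3858 ≈ -0.0003
rotate P by −φ2: (-0.0135, 0.0000, -0.3382)
  A cos θ + B sin θ = C:  0.0835·cos θ + -0.3382·sin θ = 0.0538
  √(A²+B²)=0.3484;  θ2 = -1.3287+1.4157 ≈ 0.0871
φ3=240.0° → target in arm frame (0.0067, 0.0117)
  e−x'=0.0633;  (l²−L²−(e−x')²−y'²−z²)/2L = 0.0633
  √(A²+B²)=0.3441;  θ3 = -1.3859+1.3859 ≈ 0.0000

θ₁ = -0.0003, θ₂ = 0.0871, θ₃ = 0.0000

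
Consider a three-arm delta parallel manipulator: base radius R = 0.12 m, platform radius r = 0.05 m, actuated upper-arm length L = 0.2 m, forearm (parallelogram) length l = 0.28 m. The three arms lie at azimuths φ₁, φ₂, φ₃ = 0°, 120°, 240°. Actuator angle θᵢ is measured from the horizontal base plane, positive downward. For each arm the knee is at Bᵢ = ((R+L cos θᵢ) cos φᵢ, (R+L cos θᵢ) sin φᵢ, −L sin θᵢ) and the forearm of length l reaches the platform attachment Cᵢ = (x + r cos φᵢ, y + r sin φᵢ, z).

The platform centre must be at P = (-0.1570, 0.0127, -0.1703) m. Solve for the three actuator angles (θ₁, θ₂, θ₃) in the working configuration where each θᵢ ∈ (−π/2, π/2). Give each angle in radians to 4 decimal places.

φ1=0.0° → target in arm frame (-0.1570, 0.0127)
  e−x'=0.2270;  (l²−L²−(e−x')²−y'²−z²)/2L = -0.1057
  θ1 = atan2(B,A) + arccos(C/0.2838) = 1.3089
arm 2 (φ=120.0°): x'=0.0895, y'=0.1296
  A=-0.0195, B=-0.1703, C=(l²−L²−A²−y'²−z²)/(2L)=-0.0195
  √(A²+B²)=0.1714;  θ2 = -1.6848+1.6845 ≈ -0.0002
φ3=240.0° → target in arm frame (0.0675, -0.1423)
  A cos θ + B sin θ = C:  0.0025·cos θ + -0.1703·sin θ = -0.0272
  √(A²+B²)=0.1703;  θ3 = -1.5561+1.7309 ≈ 0.1748

θ₁ = 1.3089, θ₂ = -0.0002, θ₃ = 0.1748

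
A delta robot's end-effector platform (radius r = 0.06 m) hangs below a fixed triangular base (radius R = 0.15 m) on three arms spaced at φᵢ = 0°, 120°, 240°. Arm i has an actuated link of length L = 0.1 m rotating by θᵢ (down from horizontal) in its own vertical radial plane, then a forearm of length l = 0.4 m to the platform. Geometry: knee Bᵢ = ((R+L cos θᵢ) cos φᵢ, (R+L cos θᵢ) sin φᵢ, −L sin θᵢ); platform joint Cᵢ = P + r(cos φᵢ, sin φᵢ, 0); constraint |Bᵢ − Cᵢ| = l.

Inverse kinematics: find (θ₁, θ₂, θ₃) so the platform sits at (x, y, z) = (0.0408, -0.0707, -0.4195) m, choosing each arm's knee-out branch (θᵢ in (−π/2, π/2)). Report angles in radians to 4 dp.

arm 1 (φ=0.0°): x'=0.0408, y'=-0.0707
  A=0.0492, B=-0.4195, C=(l²−L²−A²−y'²−z²)/(2L)=-0.1670
  θ1 = atan2(B,A) + arccos(C/0.4224) = 0.5232
arm 2 (φ=120.0°): x'=-0.0816, y'=0.0000
  A cos θ + B sin θ = C:  0.1716·cos θ + -0.4195·sin θ = -0.2772
  θ2 = atan2(B,A) + arccos(C/0.4533) = 1.0464
rotate P by −φ3: (0.0408, 0.0707, -0.4195)
  A cos θ + B sin θ = C:  0.0492·cos θ + -0.4195·sin θ = -0.1670
  √(A²+B²)=0.4224;  θ3 = -1.4541+1.9772 ≈ 0.5231

θ₁ = 0.5232, θ₂ = 1.0464, θ₃ = 0.5231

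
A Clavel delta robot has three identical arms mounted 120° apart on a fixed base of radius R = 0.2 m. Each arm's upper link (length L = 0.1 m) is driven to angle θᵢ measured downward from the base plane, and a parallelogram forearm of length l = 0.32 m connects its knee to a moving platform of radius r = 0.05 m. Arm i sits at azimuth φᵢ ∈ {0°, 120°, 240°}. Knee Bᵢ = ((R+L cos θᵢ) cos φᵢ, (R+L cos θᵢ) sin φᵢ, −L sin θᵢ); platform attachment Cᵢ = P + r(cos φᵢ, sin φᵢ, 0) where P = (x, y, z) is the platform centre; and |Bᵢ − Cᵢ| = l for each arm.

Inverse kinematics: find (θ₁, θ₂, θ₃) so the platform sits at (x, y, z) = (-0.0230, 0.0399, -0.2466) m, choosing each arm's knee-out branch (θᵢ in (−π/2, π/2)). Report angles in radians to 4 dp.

arm 1 (φ=0.0°): x'=-0.0230, y'=0.0399
  e−x'=0.1730;  (l²−L²−(e−x')²−y'²−z²)/2L = 0.0003
  θ1 = atan2(B,A) + arccos(C/0.3012) = 0.6106
arm 2 (φ=120.0°): x'=0.0461, y'=0.0000
  A=0.1039, B=-0.2466, C=(l²−L²−A²−y'²−z²)/(2L)=0.1039
  θ2 = atan2(B,A) + arccos(C/0.2676) = 0.0001
arm 3 (φ=240.0°): x'=-0.0231, y'=-0.0399
  e−x'=0.1731;  (l²−L²−(e−x')²−y'²−z²)/2L = 0.0003
  √(A²+B²)=0.3013;  θ3 = -0.9589+1.5699 ≈ 0.6111

θ₁ = 0.6106, θ₂ = 0.0001, θ₃ = 0.6111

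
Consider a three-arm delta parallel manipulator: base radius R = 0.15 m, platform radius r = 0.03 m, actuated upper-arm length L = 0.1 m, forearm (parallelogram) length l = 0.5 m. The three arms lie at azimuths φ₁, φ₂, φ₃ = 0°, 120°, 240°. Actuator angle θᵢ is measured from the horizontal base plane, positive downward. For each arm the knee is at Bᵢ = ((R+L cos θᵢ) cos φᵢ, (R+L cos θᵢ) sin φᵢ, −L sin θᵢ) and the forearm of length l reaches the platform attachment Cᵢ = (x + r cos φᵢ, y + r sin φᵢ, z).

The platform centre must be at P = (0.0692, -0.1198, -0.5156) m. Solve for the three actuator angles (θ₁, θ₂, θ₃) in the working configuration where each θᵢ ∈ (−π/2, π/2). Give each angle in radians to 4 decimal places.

arm 1 (φ=0.0°): x'=0.0692, y'=-0.1198
  A=0.0508, B=-0.5156, C=(l²−L²−A²−y'²−z²)/(2L)=-0.2139
  √(A²+B²)=0.5181;  θ1 = -1.4726+1.9963 ≈ 0.5238
arm 2 (φ=120.0°): x'=-0.1383, y'=0.0000
  A=0.2583, B=-0.5156, C=(l²−L²−A²−y'²−z²)/(2L)=-0.4629
  γ=atan2(-0.5156,0.2583)=-1.1063;  ψ=arccos(-0.8027)=2.5027;  θ2=γ+ψ≈1.3964
arm 3 (φ=240.0°): x'=0.0691, y'=0.1198
  A cos θ + B sin θ = C:  0.0509·cos θ + -0.5156·sin θ = -0.2139
  γ=atan2(-0.5156,0.0509)=-1.4725;  ψ=arccos(-0.4129)=1.9965;  θ3=γ+ψ≈0.5240

θ₁ = 0.5238, θ₂ = 1.3964, θ₃ = 0.5240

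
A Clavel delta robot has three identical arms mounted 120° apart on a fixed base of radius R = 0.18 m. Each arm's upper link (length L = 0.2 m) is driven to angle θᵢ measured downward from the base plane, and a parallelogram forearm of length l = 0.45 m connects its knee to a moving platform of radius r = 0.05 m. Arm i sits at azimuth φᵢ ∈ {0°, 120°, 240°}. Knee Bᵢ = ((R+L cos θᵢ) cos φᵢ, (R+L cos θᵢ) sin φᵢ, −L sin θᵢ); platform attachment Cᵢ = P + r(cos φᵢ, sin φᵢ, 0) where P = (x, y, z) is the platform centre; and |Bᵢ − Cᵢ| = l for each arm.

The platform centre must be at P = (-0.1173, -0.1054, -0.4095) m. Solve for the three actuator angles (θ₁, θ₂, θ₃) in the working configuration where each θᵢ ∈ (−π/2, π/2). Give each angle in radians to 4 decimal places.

arm 1 (φ=0.0°): x'=-0.1173, y'=-0.1054
  A=0.2473, B=-0.4095, C=(l²−L²−A²−y'²−z²)/(2L)=-0.1936
  √(A²+B²)=0.4784;  θ1 = -1.0275+1.9875 ≈ 0.9600
rotate P by −φ2: (-0.0326, 0.1543, -0.4095)
  e−x'=0.1626;  (l²−L²−(e−x')²−y'²−z²)/2L = -0.1386
  θ2 = atan2(B,A) + arccos(C/0.4406) = 0.6980
rotate P by −φ3: (0.1499, -0.0489, -0.4095)
  A=-0.0199, B=-0.4095, C=(l²−L²−A²−y'²−z²)/(2L)=-0.0199
  √(A²+B²)=0.4100;  θ3 = -1.6194+1.6195 ≈ 0.0000

θ₁ = 0.9600, θ₂ = 0.6980, θ₃ = 0.0000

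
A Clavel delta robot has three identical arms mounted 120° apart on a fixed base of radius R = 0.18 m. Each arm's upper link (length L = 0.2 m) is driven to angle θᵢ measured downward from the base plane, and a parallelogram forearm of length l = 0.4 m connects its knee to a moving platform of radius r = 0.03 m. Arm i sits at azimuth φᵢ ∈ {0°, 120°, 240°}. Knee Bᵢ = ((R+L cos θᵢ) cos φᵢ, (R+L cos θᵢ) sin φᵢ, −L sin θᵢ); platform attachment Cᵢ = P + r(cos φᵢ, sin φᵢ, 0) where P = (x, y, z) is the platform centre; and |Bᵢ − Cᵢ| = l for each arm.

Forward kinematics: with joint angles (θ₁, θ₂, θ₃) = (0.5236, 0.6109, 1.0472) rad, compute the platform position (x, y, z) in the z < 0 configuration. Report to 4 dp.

(0.0542, 0.0696, -0.3878)

arm 1 at φ=0.0°: ρ1 = 0.3232;  O1 = (0.3232, 0.0000, -0.1000)
O2 = (0.3138·cos120.0°, 0.3138·sin120.0°, -0.1147) = (-0.1569, 0.2718, -0.1147)
arm 3 at φ=240.0°: ρ3 = 0.2500;  O3 = (-0.1250, -0.2165, -0.1732)
subtract pairs → two planes through P
[-0.9602 0.5436 -0.0294]·P = -0.0028;  [-0.8964 -0.4330 -0.1464]·P = -0.0220
Cramer: x(z) = 0.0146-0.1022z;  y(z) = 0.0206-0.1265z
into |P−O₁|² = l²: 1.0264z² + 0.2579z + -0.0543 = 0;  Δ = 0.2895;  z = -0.3878 or 0.1365 → z<0 root = -0.3878
x = 0.0542, y = 0.0696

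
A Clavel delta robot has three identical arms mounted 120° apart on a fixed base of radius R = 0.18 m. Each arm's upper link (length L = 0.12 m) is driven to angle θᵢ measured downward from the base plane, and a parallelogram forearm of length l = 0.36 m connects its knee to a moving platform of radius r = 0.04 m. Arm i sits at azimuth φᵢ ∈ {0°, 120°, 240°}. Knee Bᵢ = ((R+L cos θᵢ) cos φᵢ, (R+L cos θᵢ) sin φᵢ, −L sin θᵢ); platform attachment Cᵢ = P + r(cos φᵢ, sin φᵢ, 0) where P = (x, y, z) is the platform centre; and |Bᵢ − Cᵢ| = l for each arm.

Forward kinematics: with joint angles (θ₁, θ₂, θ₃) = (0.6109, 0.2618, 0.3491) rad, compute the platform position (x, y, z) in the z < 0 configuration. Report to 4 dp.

(-0.0335, 0.0078, -0.3048)

φ1=0.0°: virtual centre (0.2383, 0.0000, -0.0688), radius l
arm 2 at φ=120.0°: e+L cos θ2 = 0.2559;  O2 = (-0.1280, 0.2216, -0.0311)
arm 3 at φ=240.0°: e+L cos θ3 = 0.2528;  O3 = (-0.1264, -0.2189, -0.0410)
|O₂|²−|O₁|² = 0.0049;  |O₃|²−|O₁|² = 0.0041
plane₁₂: -0.7325x+0.4433y+0.0755z = 0.0049
det = 0.6440;  x = -0.0061+0.0896z,  y = 0.0010+-0.0224z
quadratic in z: (1.0085)z²+(0.0938)z+(-0.0651)=0, √Δ=0.5210 → z ∈ {-0.3048, 0.2118}; z = -0.3048 (taking z<0)
x = -0.0335, y = 0.0078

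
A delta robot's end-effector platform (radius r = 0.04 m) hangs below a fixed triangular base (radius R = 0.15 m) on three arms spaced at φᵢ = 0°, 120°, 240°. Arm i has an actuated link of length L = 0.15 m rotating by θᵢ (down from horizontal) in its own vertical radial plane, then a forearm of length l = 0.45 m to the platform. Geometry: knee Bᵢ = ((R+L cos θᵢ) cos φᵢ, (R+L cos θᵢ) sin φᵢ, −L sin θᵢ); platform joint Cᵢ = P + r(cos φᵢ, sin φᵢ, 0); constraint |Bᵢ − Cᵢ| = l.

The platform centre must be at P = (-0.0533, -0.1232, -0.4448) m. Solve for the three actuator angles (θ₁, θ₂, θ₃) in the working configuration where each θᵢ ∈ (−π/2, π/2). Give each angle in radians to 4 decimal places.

θ₁ = 0.7852, θ₂ = 0.8727, θ₃ = 0.0874

rotate P by −φ1: (-0.0533, -0.1232, -0.4448)
  A cos θ + B sin θ = C:  0.1633·cos θ + -0.4448·sin θ = -0.1990
  θ1 = atan2(B,A) + arccos(C/0.4738) = 0.7852
arm 2 (φ=120.0°): x'=-0.0800, y'=0.1078
  e−x'=0.1900;  (l²−L²−(e−x')²−y'²−z²)/2L = -0.2186
  θ2 = atan2(B,A) + arccos(C/0.4837) = 0.8727
φ3=240.0° → target in arm frame (0.1333, 0.0154)
  A cos θ + B sin θ = C:  -0.0233·cos θ + -0.4448·sin θ = -0.0621
  √(A²+B²)=0.4454;  θ3 = -1.6232+1.7107 ≈ 0.0874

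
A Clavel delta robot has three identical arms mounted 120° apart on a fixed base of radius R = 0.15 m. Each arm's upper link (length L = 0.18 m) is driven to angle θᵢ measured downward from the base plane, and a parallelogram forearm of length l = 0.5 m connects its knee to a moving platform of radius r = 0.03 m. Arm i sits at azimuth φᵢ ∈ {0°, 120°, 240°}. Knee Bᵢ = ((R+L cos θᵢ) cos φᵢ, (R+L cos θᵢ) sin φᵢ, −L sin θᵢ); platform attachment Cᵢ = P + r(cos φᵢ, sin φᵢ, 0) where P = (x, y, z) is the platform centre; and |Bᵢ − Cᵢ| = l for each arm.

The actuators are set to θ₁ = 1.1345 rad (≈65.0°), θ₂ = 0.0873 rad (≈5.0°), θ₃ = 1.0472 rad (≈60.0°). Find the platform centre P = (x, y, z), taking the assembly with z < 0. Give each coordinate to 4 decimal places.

(-0.1224, 0.1732, -0.5075)

O1 = (0.1961·cos0.0°, 0.1961·sin0.0°, -0.1631) = (0.1961, 0.0000, -0.1631)
arm 2 at φ=120.0°: e+L cos θ2 = 0.2993;  O2 = (-0.1497, 0.2592, -0.0157)
O3 = (0.2100·cos240.0°, 0.2100·sin240.0°, -0.1559) = (-0.1050, -0.1819, -0.1559)
subtract pairs → two planes through P
linear system: -0.6914x+0.5184y = 0.0248−0.2949z; -0.6021x+-0.3637y = 0.0033−0.0145z
det = 0.5637;  x = -0.0191+0.2036z,  y = 0.0224+-0.2972z
sphere 1 gives Az²+Bz+C=0 with A=1.1298, B=0.2254, C=-0.1766;  B²−4AC=0.8489;  roots -0.5075, 0.3080;  negative root z = -0.5075
x = -0.1224, y = 0.1732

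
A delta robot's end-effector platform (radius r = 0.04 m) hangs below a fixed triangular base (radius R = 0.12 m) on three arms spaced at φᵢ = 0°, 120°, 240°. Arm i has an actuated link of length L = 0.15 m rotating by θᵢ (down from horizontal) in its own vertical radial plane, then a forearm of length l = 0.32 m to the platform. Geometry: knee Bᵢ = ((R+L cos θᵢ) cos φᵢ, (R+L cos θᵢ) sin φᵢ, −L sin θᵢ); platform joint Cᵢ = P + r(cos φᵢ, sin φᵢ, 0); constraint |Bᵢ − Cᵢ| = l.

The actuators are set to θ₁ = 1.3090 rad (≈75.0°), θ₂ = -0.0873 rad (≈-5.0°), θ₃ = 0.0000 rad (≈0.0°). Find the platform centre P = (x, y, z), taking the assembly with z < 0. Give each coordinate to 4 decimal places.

φ1=0.0°: virtual centre (0.1188, 0.0000, -0.1449), radius l
φ2=120.0°: virtual centre (-0.1147, 0.1987, 0.0131), radius l
arm 3 at φ=240.0°: ρ3 = 0.2300;  S3 = (-0.1150, -0.1992, 0.0000)
|S₂|²−|S₁|² = 0.0177;  |S₃|²−|S₁|² = 0.0178
[-0.4671 0.3974 0.3159]·P = 0.0177;  [-0.4676 -0.3984 0.2898]·P = 0.0178
det = 0.3719;  x = -0.0380+0.6481z,  y = -0.0001+-0.0333z
quadratic in z: (1.4211)z²+(0.0866)z+(-0.0568)=0, √Δ=0.5749 → z ∈ {-0.2327, 0.1718}; z = -0.2327 (taking z<0)
x = -0.1888, y = 0.0077

(-0.1888, 0.0077, -0.2327)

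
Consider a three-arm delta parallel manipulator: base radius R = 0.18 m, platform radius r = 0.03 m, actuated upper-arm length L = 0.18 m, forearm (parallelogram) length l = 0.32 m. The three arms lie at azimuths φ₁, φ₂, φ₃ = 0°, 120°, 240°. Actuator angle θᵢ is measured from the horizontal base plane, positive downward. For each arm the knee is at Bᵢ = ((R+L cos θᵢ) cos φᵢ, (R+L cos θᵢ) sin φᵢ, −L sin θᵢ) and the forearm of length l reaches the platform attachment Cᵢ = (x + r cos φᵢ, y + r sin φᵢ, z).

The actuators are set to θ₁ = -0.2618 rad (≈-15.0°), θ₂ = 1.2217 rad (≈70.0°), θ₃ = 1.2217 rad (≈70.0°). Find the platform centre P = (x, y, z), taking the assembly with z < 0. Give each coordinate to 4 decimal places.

φ1=0.0°: virtual centre (0.3239, 0.0000, 0.0466), radius l
φ2=120.0°: virtual centre (-0.1058, 0.1832, -0.1691), radius l
φ3=240.0°: virtual centre (-0.1058, -0.1832, -0.1691), radius l
eliminate P² terms by subtracting sphere 1 from 2 and 3
[-0.8593 0.3664 -0.4315]·P = -0.0337;  [-0.8593 -0.3664 -0.4315]·P = -0.0337
det = 0.6298;  x = 0.0392+-0.5021z,  y = 0.0000+0.0000z
sphere 1 gives Az²+Bz+C=0 with A=1.2521, B=0.1927, C=-0.0192;  B²−4AC=0.1333;  roots -0.2227, 0.0688;  negative root z = -0.2227
x = 0.1510, y = 0.0000

(0.1510, 0.0000, -0.2227)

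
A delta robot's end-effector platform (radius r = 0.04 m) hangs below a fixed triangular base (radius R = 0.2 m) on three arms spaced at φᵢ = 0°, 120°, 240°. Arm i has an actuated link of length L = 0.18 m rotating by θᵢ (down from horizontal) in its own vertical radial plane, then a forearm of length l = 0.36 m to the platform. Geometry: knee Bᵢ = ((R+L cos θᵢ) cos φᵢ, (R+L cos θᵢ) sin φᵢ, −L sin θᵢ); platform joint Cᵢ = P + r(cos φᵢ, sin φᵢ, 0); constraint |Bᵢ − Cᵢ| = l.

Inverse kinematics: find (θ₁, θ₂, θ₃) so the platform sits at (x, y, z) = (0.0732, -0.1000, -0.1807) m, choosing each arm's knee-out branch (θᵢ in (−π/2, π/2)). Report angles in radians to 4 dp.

φ1=0.0° → target in arm frame (0.0732, -0.1000)
  e−x'=0.0868;  (l²−L²−(e−x')²−y'²−z²)/2L = 0.1306
  θ1 = atan2(B,A) + arccos(C/0.2005) = -0.2617
φ2=120.0° → target in arm frame (-0.1232, -0.0134)
  e−x'=0.2832;  (l²−L²−(e−x')²−y'²−z²)/2L = -0.0440
  √(A²+B²)=0.3359;  θ2 = -0.5679+1.7021 ≈ 1.1342
arm 3 (φ=240.0°): x'=0.0500, y'=0.1134
  A=0.1100, B=-0.1807, C=(l²−L²−A²−y'²−z²)/(2L)=0.1100
  θ3 = atan2(B,A) + arccos(C/0.2115) = 0.0001

θ₁ = -0.2617, θ₂ = 1.1342, θ₃ = 0.0001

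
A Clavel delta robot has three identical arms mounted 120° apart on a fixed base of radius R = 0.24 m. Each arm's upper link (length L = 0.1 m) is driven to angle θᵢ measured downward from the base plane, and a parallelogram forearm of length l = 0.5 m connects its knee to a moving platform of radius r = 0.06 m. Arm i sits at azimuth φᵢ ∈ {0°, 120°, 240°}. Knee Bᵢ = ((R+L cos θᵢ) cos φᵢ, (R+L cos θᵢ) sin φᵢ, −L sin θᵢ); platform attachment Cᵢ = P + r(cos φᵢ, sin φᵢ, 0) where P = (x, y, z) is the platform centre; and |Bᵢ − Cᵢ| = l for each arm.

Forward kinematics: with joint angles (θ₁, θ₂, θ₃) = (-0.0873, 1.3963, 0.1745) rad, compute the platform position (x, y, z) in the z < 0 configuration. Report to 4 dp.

O1 = (0.2796·cos0.0°, 0.2796·sin0.0°, 0.0087) = (0.2796, 0.0000, 0.0087)
O2 = (0.1974·cos120.0°, 0.1974·sin120.0°, -0.0985) = (-0.0987, 0.1709, -0.0985)
O3 = (0.2785·cos240.0°, 0.2785·sin240.0°, -0.0174) = (-0.1392, -0.2412, -0.0174)
eliminate P² terms by subtracting sphere 1 from 2 and 3
plane₁₂: -0.7566x+0.3418y+-0.2144z = -0.0296
det = 0.6513;  x = 0.0221+-0.1862z,  y = -0.0376+0.2152z
sphere 1 gives Az²+Bz+C=0 with A=1.0810, B=0.0622, C=-0.1822;  B²−4AC=0.7917;  roots -0.4404, 0.3828;  negative root z = -0.4404
x = 0.1041, y = -0.1324

(0.1041, -0.1324, -0.4404)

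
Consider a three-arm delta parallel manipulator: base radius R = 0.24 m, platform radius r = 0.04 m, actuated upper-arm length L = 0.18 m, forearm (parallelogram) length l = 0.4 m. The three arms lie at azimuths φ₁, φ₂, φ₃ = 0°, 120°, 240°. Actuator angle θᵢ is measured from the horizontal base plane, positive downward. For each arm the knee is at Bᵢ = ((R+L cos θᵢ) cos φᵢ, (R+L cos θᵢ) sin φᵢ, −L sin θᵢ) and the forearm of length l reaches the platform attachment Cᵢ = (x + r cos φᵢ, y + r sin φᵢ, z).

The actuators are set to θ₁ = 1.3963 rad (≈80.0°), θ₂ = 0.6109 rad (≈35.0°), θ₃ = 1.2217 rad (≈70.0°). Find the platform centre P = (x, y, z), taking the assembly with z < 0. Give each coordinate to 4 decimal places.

centre 1 = (0.2313·cos0.0°, 0.2313·sin0.0°, -0.1773) = (0.2313, 0.0000, -0.1773)
φ2=120.0°: virtual centre (-0.1737, 0.3009, -0.1032), radius l
centre 3 = (0.2616·cos240.0°, 0.2616·sin240.0°, -0.1691) = (-0.1308, -0.2265, -0.1691)
|centre ₂|²−|centre ₁|² = 0.0465;  |centre ₃|²−|centre ₁|² = 0.0121
linear system: -0.8099x+0.6018y = 0.0465−0.1480z; -0.7241x+-0.4531y = 0.0121−0.0162z
Cramer: x(z) = -0.0353+0.0957z;  y(z) = 0.0297-0.1171z
sphere 1 gives Az²+Bz+C=0 with A=1.0229, B=0.2965, C=-0.0566;  B²−4AC=0.3196;  roots -0.4213, 0.1314;  negative root z = -0.4213
x = -0.0757, y = 0.0790

(-0.0757, 0.0790, -0.4213)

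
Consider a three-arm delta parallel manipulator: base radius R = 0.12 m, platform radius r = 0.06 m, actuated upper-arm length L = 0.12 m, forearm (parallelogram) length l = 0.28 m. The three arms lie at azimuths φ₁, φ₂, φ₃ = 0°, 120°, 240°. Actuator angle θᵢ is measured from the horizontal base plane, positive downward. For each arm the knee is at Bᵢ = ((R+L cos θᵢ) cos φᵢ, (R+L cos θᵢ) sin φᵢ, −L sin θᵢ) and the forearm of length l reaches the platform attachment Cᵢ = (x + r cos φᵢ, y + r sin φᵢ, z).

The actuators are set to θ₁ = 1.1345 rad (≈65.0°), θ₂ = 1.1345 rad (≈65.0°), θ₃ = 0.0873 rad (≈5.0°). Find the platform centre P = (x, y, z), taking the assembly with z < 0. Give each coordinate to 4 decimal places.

arm 1 at φ=0.0°: (R−r)+L cos θ1 = 0.1107;  centre 1 = (0.1107, 0.0000, -0.1088)
φ2=120.0°: virtual centre (-0.0554, 0.0959, -0.1088), radius l
centre 3 = (0.1795·cos240.0°, 0.1795·sin240.0°, -0.0105) = (-0.0898, -0.1555, -0.0105)
subtract pairs → two planes through P
plane₁₂: -0.3321x+0.1918y+0.0000z = 0.0000
det = 0.1802;  x = -0.0088+0.2092z,  y = -0.0152+0.3624z
into |P−centre ₁|² = l²: 1.1751z² + 0.1565z + -0.0521 = 0;  Δ = 0.2692;  z = -0.2873 or 0.1542 → z<0 root = -0.2873
x = -0.0689, y = -0.1194

(-0.0689, -0.1194, -0.2873)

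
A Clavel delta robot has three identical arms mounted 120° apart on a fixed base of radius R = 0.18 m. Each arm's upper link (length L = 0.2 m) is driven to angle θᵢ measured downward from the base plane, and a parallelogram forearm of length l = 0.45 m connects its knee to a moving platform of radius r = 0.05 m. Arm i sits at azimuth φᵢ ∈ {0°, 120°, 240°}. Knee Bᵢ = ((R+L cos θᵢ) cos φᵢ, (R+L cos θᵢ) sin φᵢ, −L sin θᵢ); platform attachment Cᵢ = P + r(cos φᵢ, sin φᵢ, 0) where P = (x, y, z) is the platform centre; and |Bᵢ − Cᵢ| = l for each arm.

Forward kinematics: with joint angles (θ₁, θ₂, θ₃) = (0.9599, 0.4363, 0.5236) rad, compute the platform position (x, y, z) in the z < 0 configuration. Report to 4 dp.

φ1=0.0°: virtual centre (0.2447, 0.0000, -0.1638), radius l
arm 2 at φ=120.0°: ρ2 = 0.3113;  centre 2 = (-0.1556, 0.2696, -0.0845)
arm 3 at φ=240.0°: ρ3 = 0.3032;  centre 3 = (-0.1516, -0.2626, -0.1000)
subtract pairs → two planes through P
linear system: -0.8007x+0.5391y = 0.0173−0.1586z; -0.7926x+-0.5252y = 0.0152−0.1277z
det = 0.8478;  x = -0.0204+0.1794z,  y = 0.0018+-0.0277z
quadratic in z: (1.0330)z²+(0.2324)z+(-0.1054)=0, √Δ=0.6996 → z ∈ {-0.4511, 0.2261}; z = -0.4511 (taking z<0)
x = -0.1013, y = 0.0143

(-0.1013, 0.0143, -0.4511)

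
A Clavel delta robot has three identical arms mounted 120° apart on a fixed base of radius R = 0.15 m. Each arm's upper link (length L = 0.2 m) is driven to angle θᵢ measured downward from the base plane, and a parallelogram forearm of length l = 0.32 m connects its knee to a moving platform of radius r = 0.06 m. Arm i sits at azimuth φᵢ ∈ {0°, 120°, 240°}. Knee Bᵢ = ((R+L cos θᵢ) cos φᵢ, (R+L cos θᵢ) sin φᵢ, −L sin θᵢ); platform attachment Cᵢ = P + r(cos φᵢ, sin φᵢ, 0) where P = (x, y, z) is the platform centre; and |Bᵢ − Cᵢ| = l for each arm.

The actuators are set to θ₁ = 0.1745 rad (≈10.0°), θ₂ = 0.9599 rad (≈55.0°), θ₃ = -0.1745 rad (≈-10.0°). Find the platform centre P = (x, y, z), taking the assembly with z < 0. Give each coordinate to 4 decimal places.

φ1=0.0°: virtual centre (0.2870, 0.0000, -0.0347), radius l
arm 2 at φ=120.0°: e+L cos θ2 = 0.2047;  O2 = (-0.1024, 0.1773, -0.1638)
arm 3 at φ=240.0°: e+L cos θ3 = 0.2870;  O3 = (-0.1435, -0.2485, 0.0347)
|O₂|²−|O₁|² = -0.0148;  |O₃|²−|O₁|² = 0.0000
[-0.7786 0.3546 -0.2582]·P = -0.0148;  [-0.8609 -0.4970 0.1389]·P = 0.0000
Cramer: x(z) = 0.0106-0.1142z;  y(z) = -0.0184+0.4773z
quadratic in z: (1.2409)z²+(0.1150)z+(-0.0245)=0, √Δ=0.3672 → z ∈ {-0.1943, 0.1016}; z = -0.1943 (taking z<0)
x = 0.0328, y = -0.1111

(0.0328, -0.1111, -0.1943)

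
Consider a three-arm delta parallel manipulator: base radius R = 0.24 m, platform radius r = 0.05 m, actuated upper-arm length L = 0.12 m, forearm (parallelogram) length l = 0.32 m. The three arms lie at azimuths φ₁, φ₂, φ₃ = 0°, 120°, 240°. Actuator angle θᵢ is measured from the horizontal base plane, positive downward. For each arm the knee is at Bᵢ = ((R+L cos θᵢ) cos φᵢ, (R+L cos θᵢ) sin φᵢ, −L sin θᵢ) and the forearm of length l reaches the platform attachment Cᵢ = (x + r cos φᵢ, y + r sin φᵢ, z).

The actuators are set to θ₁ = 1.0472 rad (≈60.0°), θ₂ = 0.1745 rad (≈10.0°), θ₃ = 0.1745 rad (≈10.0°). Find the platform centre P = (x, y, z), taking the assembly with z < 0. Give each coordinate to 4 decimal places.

(-0.0627, 0.0000, -0.1719)

φ1=0.0°: virtual centre (0.2500, 0.0000, -0.1039), radius l
φ2=120.0°: virtual centre (-0.1541, 0.2669, -0.0208), radius l
arm 3 at φ=240.0°: (R−r)+L cos θ3 = 0.3082;  centre 3 = (-0.1541, -0.2669, -0.0208)
eliminate P² terms by subtracting sphere 1 from 2 and 3
plane₁₂: -0.8082x+0.5338y+0.1662z = 0.0221
det = 0.8628;  x = -0.0274+0.2056z,  y = 0.0000+0.0000z
quadratic in z: (1.0423)z²+(0.0938)z+(-0.0147)=0, √Δ=0.2645 → z ∈ {-0.1719, 0.0819}; z = -0.1719 (taking z<0)
x = -0.0627, y = 0.0000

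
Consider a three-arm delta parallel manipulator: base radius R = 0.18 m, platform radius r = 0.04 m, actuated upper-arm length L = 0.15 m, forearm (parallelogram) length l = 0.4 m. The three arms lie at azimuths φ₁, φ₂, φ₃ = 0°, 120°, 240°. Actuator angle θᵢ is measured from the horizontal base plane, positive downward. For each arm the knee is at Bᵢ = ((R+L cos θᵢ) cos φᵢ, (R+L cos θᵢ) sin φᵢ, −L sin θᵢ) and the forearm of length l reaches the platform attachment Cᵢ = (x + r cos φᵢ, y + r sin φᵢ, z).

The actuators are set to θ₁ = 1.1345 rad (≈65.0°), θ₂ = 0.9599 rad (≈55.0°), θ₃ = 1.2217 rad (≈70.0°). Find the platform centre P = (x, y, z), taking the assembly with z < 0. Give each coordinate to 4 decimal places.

arm 1 at φ=0.0°: ρ1 = 0.2034;  S1 = (0.2034, 0.0000, -0.1359)
arm 2 at φ=120.0°: ρ2 = 0.2260;  S2 = (-0.1130, 0.1958, -0.1229)
arm 3 at φ=240.0°: ρ3 = 0.1913;  S3 = (-0.0957, -0.1657, -0.1410)
subtract pairs → two planes through P
linear system: -0.6328x+0.3915y = 0.0063−0.0262z; -0.5981x+-0.3314y = -0.0034−-0.0100z
det = 0.4438;  x = -0.0018+0.0107z,  y = 0.0134+-0.0495z
quadratic in z: (1.0026)z²+(0.2662)z+(-0.0993)=0, √Δ=0.6848 → z ∈ {-0.4743, 0.2088}; z = -0.4743 (taking z<0)
x = -0.0068, y = 0.0369

(-0.0068, 0.0369, -0.4743)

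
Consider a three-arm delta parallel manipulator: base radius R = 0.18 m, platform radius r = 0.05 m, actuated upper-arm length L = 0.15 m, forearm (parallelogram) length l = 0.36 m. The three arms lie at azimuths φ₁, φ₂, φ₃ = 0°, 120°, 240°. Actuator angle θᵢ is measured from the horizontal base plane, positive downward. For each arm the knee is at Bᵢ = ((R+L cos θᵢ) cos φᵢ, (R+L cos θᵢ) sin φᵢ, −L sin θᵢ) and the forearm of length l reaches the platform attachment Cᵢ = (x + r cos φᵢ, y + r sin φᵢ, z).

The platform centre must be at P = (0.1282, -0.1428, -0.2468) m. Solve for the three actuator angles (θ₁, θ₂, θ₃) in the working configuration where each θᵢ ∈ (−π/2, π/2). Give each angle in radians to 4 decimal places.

arm 1 (φ=0.0°): x'=0.1282, y'=-0.1428
  A=0.0018, B=-0.2468, C=(l²−L²−A²−y'²−z²)/(2L)=0.0860
  γ=atan2(-0.2468,0.0018)=-1.5635;  ψ=arccos(0.3484)=1.2150;  θ1=γ+ψ≈-0.3485
φ2=120.0° → target in arm frame (-0.1878, -0.0396)
  A=0.3178, B=-0.2468, C=(l²−L²−A²−y'²−z²)/(2L)=-0.1879
  γ=atan2(-0.2468,0.3178)=-0.6604;  ψ=arccos(-0.4669)=2.0566;  θ2=γ+ψ≈1.3962
φ3=240.0° → target in arm frame (0.0596, 0.1824)
  A cos θ + B sin θ = C:  0.0704·cos θ + -0.2468·sin θ = 0.0265
  θ3 = atan2(B,A) + arccos(C/0.2567) = 0.1745

θ₁ = -0.3485, θ₂ = 1.3962, θ₃ = 0.1745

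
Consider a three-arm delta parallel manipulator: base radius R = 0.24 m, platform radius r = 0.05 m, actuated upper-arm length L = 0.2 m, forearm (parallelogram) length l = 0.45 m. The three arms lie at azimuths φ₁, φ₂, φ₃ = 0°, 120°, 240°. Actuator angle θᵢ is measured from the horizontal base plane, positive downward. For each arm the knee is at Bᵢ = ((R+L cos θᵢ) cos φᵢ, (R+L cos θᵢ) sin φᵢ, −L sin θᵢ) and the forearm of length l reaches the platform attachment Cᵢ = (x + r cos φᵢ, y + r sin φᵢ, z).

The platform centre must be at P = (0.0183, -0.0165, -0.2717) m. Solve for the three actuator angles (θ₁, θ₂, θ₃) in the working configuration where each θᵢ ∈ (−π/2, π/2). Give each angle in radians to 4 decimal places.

θ₁ = 0.0874, θ₂ = 0.3490, θ₃ = 0.1747

rotate P by −φ1: (0.0183, -0.0165, -0.2717)
  A=0.1717, B=-0.2717, C=(l²−L²−A²−y'²−z²)/(2L)=0.1473
  γ=atan2(-0.2717,0.1717)=-1.0072;  ψ=arccos(0.4583)=1.0947;  θ1=γ+ψ≈0.0874
rotate P by −φ2: (-0.0234, -0.0076, -0.2717)
  A=0.2134, B=-0.2717, C=(l²−L²−A²−y'²−z²)/(2L)=0.1077
  √(A²+B²)=0.3455;  θ2 = -0.9049+1.2539 ≈ 0.3490
arm 3 (φ=240.0°): x'=0.0051, y'=0.0241
  A=0.1849, B=-0.2717, C=(l²−L²−A²−y'²−z²)/(2L)=0.1348
  θ3 = atan2(B,A) + arccos(C/0.3286) = 0.1747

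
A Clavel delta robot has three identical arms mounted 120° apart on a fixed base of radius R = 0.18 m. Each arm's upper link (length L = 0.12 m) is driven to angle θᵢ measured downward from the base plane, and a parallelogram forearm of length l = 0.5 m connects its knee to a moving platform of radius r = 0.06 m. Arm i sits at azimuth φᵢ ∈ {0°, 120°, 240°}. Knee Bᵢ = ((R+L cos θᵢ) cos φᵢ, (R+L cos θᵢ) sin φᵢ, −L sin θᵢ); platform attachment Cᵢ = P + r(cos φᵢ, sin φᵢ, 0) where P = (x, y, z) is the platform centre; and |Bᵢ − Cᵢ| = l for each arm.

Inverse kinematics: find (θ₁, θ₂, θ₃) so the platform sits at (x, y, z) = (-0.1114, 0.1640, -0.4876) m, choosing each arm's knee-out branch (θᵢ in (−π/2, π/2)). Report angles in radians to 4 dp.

θ₁ = 1.1345, θ₂ = -0.0871, θ₃ = 1.0471

arm 1 (φ=0.0°): x'=-0.1114, y'=0.1640
  e−x'=0.2314;  (l²−L²−(e−x')²−y'²−z²)/2L = -0.3441
  θ1 = atan2(B,A) + arccos(C/0.5397) = 1.1345
arm 2 (φ=120.0°): x'=0.1977, y'=0.0145
  A=-0.0777, B=-0.4876, C=(l²−L²−A²−y'²−z²)/(2L)=-0.0350
  θ2 = atan2(B,A) + arccos(C/0.4938) = -0.0871
arm 3 (φ=240.0°): x'=-0.0863, y'=-0.1785
  A=0.2063, B=-0.4876, C=(l²−L²−A²−y'²−z²)/(2L)=-0.3191
  θ3 = atan2(B,A) + arccos(C/0.5295) = 1.0471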